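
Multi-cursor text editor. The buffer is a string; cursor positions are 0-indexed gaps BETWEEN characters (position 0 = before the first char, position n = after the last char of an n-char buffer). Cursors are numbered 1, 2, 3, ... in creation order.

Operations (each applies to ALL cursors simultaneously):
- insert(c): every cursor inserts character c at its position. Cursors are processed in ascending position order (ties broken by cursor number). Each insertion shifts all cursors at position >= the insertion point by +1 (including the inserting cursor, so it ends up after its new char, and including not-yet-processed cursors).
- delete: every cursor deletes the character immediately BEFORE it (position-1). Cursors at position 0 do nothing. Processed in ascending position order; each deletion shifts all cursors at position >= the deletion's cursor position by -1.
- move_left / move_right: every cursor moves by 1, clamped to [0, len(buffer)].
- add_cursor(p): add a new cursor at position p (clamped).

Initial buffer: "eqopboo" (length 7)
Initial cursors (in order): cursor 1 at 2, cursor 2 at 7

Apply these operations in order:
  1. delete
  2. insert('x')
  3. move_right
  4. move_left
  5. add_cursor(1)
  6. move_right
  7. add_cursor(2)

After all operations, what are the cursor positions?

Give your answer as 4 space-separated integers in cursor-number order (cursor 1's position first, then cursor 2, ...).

Answer: 3 7 2 2

Derivation:
After op 1 (delete): buffer="eopbo" (len 5), cursors c1@1 c2@5, authorship .....
After op 2 (insert('x')): buffer="exopbox" (len 7), cursors c1@2 c2@7, authorship .1....2
After op 3 (move_right): buffer="exopbox" (len 7), cursors c1@3 c2@7, authorship .1....2
After op 4 (move_left): buffer="exopbox" (len 7), cursors c1@2 c2@6, authorship .1....2
After op 5 (add_cursor(1)): buffer="exopbox" (len 7), cursors c3@1 c1@2 c2@6, authorship .1....2
After op 6 (move_right): buffer="exopbox" (len 7), cursors c3@2 c1@3 c2@7, authorship .1....2
After op 7 (add_cursor(2)): buffer="exopbox" (len 7), cursors c3@2 c4@2 c1@3 c2@7, authorship .1....2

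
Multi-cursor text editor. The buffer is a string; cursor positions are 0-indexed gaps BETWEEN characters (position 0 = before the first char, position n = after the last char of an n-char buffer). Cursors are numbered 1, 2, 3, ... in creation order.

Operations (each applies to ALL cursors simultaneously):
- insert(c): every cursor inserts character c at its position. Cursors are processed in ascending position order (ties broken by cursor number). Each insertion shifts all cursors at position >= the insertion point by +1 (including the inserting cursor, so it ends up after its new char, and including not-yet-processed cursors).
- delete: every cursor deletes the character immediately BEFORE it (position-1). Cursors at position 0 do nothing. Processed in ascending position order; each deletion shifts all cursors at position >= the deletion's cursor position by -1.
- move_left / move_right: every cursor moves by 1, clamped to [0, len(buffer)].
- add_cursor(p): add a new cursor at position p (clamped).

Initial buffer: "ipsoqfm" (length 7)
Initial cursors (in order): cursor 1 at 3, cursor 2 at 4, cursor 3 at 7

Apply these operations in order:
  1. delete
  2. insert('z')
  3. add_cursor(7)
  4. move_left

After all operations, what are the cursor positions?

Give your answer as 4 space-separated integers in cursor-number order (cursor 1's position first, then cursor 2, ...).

After op 1 (delete): buffer="ipqf" (len 4), cursors c1@2 c2@2 c3@4, authorship ....
After op 2 (insert('z')): buffer="ipzzqfz" (len 7), cursors c1@4 c2@4 c3@7, authorship ..12..3
After op 3 (add_cursor(7)): buffer="ipzzqfz" (len 7), cursors c1@4 c2@4 c3@7 c4@7, authorship ..12..3
After op 4 (move_left): buffer="ipzzqfz" (len 7), cursors c1@3 c2@3 c3@6 c4@6, authorship ..12..3

Answer: 3 3 6 6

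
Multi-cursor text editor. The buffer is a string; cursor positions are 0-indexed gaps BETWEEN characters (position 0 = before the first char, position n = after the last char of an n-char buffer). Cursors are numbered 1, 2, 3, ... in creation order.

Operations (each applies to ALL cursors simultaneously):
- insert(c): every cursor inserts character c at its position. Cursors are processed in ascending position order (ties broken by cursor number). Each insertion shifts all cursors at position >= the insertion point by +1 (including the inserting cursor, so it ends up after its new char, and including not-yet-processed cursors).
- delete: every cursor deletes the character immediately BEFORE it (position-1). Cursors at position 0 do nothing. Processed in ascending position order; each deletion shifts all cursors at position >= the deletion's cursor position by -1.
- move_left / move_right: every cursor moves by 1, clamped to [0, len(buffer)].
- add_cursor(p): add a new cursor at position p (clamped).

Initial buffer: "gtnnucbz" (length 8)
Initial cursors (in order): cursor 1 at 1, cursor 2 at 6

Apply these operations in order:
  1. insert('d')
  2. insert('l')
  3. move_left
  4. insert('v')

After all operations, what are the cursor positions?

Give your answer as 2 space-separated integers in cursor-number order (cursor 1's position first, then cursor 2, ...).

Answer: 3 11

Derivation:
After op 1 (insert('d')): buffer="gdtnnucdbz" (len 10), cursors c1@2 c2@8, authorship .1.....2..
After op 2 (insert('l')): buffer="gdltnnucdlbz" (len 12), cursors c1@3 c2@10, authorship .11.....22..
After op 3 (move_left): buffer="gdltnnucdlbz" (len 12), cursors c1@2 c2@9, authorship .11.....22..
After op 4 (insert('v')): buffer="gdvltnnucdvlbz" (len 14), cursors c1@3 c2@11, authorship .111.....222..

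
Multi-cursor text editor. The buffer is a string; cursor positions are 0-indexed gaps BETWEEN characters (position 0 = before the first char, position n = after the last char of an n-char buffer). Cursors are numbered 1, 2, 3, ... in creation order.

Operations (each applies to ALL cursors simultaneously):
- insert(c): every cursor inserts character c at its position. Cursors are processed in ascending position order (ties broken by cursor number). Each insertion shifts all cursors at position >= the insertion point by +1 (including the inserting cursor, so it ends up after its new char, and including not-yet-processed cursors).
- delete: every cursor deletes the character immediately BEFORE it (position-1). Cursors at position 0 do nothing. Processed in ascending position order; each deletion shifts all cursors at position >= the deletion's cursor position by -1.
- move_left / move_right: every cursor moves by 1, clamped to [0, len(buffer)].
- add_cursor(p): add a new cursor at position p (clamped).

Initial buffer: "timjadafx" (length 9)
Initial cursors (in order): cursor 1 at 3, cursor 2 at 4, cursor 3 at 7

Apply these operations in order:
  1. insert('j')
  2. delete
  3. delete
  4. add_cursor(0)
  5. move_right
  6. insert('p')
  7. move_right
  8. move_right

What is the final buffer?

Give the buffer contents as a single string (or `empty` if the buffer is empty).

After op 1 (insert('j')): buffer="timjjjadajfx" (len 12), cursors c1@4 c2@6 c3@10, authorship ...1.2...3..
After op 2 (delete): buffer="timjadafx" (len 9), cursors c1@3 c2@4 c3@7, authorship .........
After op 3 (delete): buffer="tiadfx" (len 6), cursors c1@2 c2@2 c3@4, authorship ......
After op 4 (add_cursor(0)): buffer="tiadfx" (len 6), cursors c4@0 c1@2 c2@2 c3@4, authorship ......
After op 5 (move_right): buffer="tiadfx" (len 6), cursors c4@1 c1@3 c2@3 c3@5, authorship ......
After op 6 (insert('p')): buffer="tpiappdfpx" (len 10), cursors c4@2 c1@6 c2@6 c3@9, authorship .4..12..3.
After op 7 (move_right): buffer="tpiappdfpx" (len 10), cursors c4@3 c1@7 c2@7 c3@10, authorship .4..12..3.
After op 8 (move_right): buffer="tpiappdfpx" (len 10), cursors c4@4 c1@8 c2@8 c3@10, authorship .4..12..3.

Answer: tpiappdfpx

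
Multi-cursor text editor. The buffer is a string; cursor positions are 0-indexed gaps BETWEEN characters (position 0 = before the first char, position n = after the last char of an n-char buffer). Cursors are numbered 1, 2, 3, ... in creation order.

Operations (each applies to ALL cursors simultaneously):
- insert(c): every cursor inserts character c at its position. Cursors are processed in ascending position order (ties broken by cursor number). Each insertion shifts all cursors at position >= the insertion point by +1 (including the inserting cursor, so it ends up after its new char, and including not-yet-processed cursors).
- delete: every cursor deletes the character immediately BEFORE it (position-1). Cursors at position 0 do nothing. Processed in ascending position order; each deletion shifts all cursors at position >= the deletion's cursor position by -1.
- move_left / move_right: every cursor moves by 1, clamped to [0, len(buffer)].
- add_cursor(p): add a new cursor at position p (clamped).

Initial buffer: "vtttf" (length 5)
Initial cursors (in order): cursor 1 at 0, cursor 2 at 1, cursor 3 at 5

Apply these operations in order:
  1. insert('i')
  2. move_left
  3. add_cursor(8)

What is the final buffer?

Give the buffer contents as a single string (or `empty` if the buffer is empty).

Answer: ivitttfi

Derivation:
After op 1 (insert('i')): buffer="ivitttfi" (len 8), cursors c1@1 c2@3 c3@8, authorship 1.2....3
After op 2 (move_left): buffer="ivitttfi" (len 8), cursors c1@0 c2@2 c3@7, authorship 1.2....3
After op 3 (add_cursor(8)): buffer="ivitttfi" (len 8), cursors c1@0 c2@2 c3@7 c4@8, authorship 1.2....3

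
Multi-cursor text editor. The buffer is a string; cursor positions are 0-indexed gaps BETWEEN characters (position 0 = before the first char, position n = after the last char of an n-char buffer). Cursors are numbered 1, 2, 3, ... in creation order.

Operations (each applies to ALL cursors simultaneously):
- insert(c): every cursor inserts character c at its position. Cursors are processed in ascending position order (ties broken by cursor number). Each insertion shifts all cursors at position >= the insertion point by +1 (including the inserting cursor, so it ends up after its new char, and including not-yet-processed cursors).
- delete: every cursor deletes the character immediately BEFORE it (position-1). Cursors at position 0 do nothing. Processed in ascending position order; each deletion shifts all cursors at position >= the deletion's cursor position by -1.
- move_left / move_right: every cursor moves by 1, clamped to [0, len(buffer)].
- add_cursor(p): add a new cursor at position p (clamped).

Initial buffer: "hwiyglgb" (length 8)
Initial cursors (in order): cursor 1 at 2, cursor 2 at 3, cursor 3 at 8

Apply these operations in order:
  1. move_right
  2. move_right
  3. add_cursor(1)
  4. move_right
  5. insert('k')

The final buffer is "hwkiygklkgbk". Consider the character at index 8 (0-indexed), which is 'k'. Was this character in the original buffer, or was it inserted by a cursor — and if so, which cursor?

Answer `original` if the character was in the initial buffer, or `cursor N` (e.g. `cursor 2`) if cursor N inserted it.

After op 1 (move_right): buffer="hwiyglgb" (len 8), cursors c1@3 c2@4 c3@8, authorship ........
After op 2 (move_right): buffer="hwiyglgb" (len 8), cursors c1@4 c2@5 c3@8, authorship ........
After op 3 (add_cursor(1)): buffer="hwiyglgb" (len 8), cursors c4@1 c1@4 c2@5 c3@8, authorship ........
After op 4 (move_right): buffer="hwiyglgb" (len 8), cursors c4@2 c1@5 c2@6 c3@8, authorship ........
After op 5 (insert('k')): buffer="hwkiygklkgbk" (len 12), cursors c4@3 c1@7 c2@9 c3@12, authorship ..4...1.2..3
Authorship (.=original, N=cursor N): . . 4 . . . 1 . 2 . . 3
Index 8: author = 2

Answer: cursor 2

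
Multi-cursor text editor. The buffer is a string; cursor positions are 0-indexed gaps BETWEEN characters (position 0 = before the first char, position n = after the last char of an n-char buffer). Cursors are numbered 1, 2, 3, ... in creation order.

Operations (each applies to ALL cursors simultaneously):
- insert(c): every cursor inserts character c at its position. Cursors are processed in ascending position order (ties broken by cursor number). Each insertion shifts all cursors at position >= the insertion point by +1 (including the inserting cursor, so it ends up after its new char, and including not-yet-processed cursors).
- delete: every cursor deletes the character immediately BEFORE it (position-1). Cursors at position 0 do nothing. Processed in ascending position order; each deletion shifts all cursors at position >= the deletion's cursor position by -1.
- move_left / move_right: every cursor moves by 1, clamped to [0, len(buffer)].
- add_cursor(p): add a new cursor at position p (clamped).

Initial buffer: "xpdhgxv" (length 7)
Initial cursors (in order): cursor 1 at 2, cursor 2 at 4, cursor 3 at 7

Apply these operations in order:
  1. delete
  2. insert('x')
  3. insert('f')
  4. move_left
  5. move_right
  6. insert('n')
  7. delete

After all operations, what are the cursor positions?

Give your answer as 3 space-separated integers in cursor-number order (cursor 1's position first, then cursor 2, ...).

After op 1 (delete): buffer="xdgx" (len 4), cursors c1@1 c2@2 c3@4, authorship ....
After op 2 (insert('x')): buffer="xxdxgxx" (len 7), cursors c1@2 c2@4 c3@7, authorship .1.2..3
After op 3 (insert('f')): buffer="xxfdxfgxxf" (len 10), cursors c1@3 c2@6 c3@10, authorship .11.22..33
After op 4 (move_left): buffer="xxfdxfgxxf" (len 10), cursors c1@2 c2@5 c3@9, authorship .11.22..33
After op 5 (move_right): buffer="xxfdxfgxxf" (len 10), cursors c1@3 c2@6 c3@10, authorship .11.22..33
After op 6 (insert('n')): buffer="xxfndxfngxxfn" (len 13), cursors c1@4 c2@8 c3@13, authorship .111.222..333
After op 7 (delete): buffer="xxfdxfgxxf" (len 10), cursors c1@3 c2@6 c3@10, authorship .11.22..33

Answer: 3 6 10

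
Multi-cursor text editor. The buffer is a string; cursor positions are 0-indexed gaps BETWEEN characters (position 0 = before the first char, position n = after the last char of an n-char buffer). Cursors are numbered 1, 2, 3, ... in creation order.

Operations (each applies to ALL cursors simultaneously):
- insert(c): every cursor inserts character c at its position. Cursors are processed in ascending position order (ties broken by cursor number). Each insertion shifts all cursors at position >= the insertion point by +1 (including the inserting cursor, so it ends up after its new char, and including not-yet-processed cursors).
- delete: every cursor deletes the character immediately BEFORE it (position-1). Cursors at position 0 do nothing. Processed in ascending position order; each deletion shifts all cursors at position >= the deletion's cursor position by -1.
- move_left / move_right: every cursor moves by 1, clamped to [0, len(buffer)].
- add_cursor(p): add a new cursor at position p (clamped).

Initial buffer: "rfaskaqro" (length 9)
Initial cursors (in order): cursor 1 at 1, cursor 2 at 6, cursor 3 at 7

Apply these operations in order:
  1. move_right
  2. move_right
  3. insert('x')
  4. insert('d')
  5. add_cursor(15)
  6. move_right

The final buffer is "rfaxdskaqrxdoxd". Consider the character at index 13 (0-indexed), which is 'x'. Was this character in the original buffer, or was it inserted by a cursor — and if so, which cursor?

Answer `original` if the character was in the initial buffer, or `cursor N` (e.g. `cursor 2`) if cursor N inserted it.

Answer: cursor 3

Derivation:
After op 1 (move_right): buffer="rfaskaqro" (len 9), cursors c1@2 c2@7 c3@8, authorship .........
After op 2 (move_right): buffer="rfaskaqro" (len 9), cursors c1@3 c2@8 c3@9, authorship .........
After op 3 (insert('x')): buffer="rfaxskaqrxox" (len 12), cursors c1@4 c2@10 c3@12, authorship ...1.....2.3
After op 4 (insert('d')): buffer="rfaxdskaqrxdoxd" (len 15), cursors c1@5 c2@12 c3@15, authorship ...11.....22.33
After op 5 (add_cursor(15)): buffer="rfaxdskaqrxdoxd" (len 15), cursors c1@5 c2@12 c3@15 c4@15, authorship ...11.....22.33
After op 6 (move_right): buffer="rfaxdskaqrxdoxd" (len 15), cursors c1@6 c2@13 c3@15 c4@15, authorship ...11.....22.33
Authorship (.=original, N=cursor N): . . . 1 1 . . . . . 2 2 . 3 3
Index 13: author = 3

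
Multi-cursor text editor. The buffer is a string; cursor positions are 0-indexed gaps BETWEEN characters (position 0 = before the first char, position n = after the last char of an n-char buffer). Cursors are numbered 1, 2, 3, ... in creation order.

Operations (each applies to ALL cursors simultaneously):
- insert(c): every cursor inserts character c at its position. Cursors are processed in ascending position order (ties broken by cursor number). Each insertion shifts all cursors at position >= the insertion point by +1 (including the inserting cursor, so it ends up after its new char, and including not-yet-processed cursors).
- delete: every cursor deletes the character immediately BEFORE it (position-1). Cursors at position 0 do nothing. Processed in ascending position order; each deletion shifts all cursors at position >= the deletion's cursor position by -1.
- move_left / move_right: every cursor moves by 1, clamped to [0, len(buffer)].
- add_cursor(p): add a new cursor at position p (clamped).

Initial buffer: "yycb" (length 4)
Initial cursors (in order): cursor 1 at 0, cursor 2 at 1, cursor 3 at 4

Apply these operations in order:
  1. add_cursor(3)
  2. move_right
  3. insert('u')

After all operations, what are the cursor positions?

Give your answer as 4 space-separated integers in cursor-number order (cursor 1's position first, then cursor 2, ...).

Answer: 2 4 8 8

Derivation:
After op 1 (add_cursor(3)): buffer="yycb" (len 4), cursors c1@0 c2@1 c4@3 c3@4, authorship ....
After op 2 (move_right): buffer="yycb" (len 4), cursors c1@1 c2@2 c3@4 c4@4, authorship ....
After op 3 (insert('u')): buffer="yuyucbuu" (len 8), cursors c1@2 c2@4 c3@8 c4@8, authorship .1.2..34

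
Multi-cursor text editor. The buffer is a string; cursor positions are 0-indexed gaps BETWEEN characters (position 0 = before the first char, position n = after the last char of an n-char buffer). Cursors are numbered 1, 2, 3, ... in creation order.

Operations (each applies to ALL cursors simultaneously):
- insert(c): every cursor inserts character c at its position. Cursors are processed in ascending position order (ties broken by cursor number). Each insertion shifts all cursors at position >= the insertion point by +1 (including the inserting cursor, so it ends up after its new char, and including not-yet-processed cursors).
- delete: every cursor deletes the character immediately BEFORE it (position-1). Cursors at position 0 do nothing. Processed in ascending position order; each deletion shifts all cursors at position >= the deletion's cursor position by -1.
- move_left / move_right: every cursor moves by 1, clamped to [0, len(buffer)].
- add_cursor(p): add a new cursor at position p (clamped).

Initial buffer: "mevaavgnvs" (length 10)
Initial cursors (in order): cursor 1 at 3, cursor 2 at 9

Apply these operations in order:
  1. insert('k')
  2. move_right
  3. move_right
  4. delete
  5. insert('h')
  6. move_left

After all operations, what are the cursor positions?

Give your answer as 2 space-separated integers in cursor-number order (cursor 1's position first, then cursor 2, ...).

Answer: 5 11

Derivation:
After op 1 (insert('k')): buffer="mevkaavgnvks" (len 12), cursors c1@4 c2@11, authorship ...1......2.
After op 2 (move_right): buffer="mevkaavgnvks" (len 12), cursors c1@5 c2@12, authorship ...1......2.
After op 3 (move_right): buffer="mevkaavgnvks" (len 12), cursors c1@6 c2@12, authorship ...1......2.
After op 4 (delete): buffer="mevkavgnvk" (len 10), cursors c1@5 c2@10, authorship ...1.....2
After op 5 (insert('h')): buffer="mevkahvgnvkh" (len 12), cursors c1@6 c2@12, authorship ...1.1....22
After op 6 (move_left): buffer="mevkahvgnvkh" (len 12), cursors c1@5 c2@11, authorship ...1.1....22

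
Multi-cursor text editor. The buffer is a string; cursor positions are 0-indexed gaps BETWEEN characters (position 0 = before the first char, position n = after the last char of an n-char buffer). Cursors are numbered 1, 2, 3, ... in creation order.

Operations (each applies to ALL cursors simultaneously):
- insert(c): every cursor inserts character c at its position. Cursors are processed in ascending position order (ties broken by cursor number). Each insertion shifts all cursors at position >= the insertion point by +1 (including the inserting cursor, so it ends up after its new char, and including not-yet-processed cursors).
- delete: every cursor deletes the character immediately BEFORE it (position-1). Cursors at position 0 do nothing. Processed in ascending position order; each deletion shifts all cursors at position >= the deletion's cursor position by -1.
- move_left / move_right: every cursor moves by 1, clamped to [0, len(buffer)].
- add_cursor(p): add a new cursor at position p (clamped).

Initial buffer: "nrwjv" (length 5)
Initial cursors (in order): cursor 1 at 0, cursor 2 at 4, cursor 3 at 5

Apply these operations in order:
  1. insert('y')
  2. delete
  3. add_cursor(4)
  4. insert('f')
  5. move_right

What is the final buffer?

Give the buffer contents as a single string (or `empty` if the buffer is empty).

Answer: fnrwjffvf

Derivation:
After op 1 (insert('y')): buffer="ynrwjyvy" (len 8), cursors c1@1 c2@6 c3@8, authorship 1....2.3
After op 2 (delete): buffer="nrwjv" (len 5), cursors c1@0 c2@4 c3@5, authorship .....
After op 3 (add_cursor(4)): buffer="nrwjv" (len 5), cursors c1@0 c2@4 c4@4 c3@5, authorship .....
After op 4 (insert('f')): buffer="fnrwjffvf" (len 9), cursors c1@1 c2@7 c4@7 c3@9, authorship 1....24.3
After op 5 (move_right): buffer="fnrwjffvf" (len 9), cursors c1@2 c2@8 c4@8 c3@9, authorship 1....24.3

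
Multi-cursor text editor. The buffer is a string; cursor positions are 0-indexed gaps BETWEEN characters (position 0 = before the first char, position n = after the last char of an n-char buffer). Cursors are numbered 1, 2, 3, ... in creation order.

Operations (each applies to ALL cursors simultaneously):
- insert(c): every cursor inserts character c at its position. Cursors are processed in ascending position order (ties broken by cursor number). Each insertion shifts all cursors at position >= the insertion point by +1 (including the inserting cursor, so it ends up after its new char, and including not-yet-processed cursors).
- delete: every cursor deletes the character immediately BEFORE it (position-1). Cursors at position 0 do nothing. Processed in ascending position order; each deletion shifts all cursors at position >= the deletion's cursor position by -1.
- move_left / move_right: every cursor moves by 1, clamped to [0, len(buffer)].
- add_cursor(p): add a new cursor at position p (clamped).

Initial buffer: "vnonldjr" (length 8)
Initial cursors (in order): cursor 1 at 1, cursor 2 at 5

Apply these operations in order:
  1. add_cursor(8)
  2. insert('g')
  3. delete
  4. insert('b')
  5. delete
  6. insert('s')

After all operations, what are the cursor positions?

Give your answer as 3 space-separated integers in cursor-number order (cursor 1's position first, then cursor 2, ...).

Answer: 2 7 11

Derivation:
After op 1 (add_cursor(8)): buffer="vnonldjr" (len 8), cursors c1@1 c2@5 c3@8, authorship ........
After op 2 (insert('g')): buffer="vgnonlgdjrg" (len 11), cursors c1@2 c2@7 c3@11, authorship .1....2...3
After op 3 (delete): buffer="vnonldjr" (len 8), cursors c1@1 c2@5 c3@8, authorship ........
After op 4 (insert('b')): buffer="vbnonlbdjrb" (len 11), cursors c1@2 c2@7 c3@11, authorship .1....2...3
After op 5 (delete): buffer="vnonldjr" (len 8), cursors c1@1 c2@5 c3@8, authorship ........
After op 6 (insert('s')): buffer="vsnonlsdjrs" (len 11), cursors c1@2 c2@7 c3@11, authorship .1....2...3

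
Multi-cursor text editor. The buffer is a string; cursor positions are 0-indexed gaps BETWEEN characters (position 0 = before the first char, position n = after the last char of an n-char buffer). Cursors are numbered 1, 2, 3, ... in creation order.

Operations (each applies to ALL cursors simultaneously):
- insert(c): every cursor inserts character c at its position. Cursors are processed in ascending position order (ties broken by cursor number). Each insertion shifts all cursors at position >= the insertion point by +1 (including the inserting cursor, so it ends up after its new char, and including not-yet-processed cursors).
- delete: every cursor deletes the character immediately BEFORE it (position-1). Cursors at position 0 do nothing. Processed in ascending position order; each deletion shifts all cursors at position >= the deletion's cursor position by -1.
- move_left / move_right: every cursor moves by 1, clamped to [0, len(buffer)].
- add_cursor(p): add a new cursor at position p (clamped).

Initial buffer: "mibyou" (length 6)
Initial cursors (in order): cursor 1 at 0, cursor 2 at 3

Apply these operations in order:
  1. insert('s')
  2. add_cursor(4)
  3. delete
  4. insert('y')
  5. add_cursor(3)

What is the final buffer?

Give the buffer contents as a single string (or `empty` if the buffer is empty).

Answer: ymiyyyou

Derivation:
After op 1 (insert('s')): buffer="smibsyou" (len 8), cursors c1@1 c2@5, authorship 1...2...
After op 2 (add_cursor(4)): buffer="smibsyou" (len 8), cursors c1@1 c3@4 c2@5, authorship 1...2...
After op 3 (delete): buffer="miyou" (len 5), cursors c1@0 c2@2 c3@2, authorship .....
After op 4 (insert('y')): buffer="ymiyyyou" (len 8), cursors c1@1 c2@5 c3@5, authorship 1..23...
After op 5 (add_cursor(3)): buffer="ymiyyyou" (len 8), cursors c1@1 c4@3 c2@5 c3@5, authorship 1..23...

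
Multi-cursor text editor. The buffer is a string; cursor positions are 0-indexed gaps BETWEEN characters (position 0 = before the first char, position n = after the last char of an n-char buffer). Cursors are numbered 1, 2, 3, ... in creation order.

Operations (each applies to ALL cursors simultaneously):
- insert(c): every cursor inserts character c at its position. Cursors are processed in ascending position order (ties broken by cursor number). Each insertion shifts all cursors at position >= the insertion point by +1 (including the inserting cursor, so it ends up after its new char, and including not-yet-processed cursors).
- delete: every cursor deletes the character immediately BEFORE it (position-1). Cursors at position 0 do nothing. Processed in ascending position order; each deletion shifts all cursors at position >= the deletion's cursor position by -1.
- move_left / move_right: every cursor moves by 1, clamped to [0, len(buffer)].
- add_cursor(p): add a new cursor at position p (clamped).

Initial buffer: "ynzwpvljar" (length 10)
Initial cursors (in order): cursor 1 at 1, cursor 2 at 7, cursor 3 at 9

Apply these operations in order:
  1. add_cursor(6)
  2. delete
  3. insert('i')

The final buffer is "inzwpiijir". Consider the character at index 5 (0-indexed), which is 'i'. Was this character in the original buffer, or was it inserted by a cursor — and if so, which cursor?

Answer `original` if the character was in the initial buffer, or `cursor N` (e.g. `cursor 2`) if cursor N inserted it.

Answer: cursor 2

Derivation:
After op 1 (add_cursor(6)): buffer="ynzwpvljar" (len 10), cursors c1@1 c4@6 c2@7 c3@9, authorship ..........
After op 2 (delete): buffer="nzwpjr" (len 6), cursors c1@0 c2@4 c4@4 c3@5, authorship ......
After op 3 (insert('i')): buffer="inzwpiijir" (len 10), cursors c1@1 c2@7 c4@7 c3@9, authorship 1....24.3.
Authorship (.=original, N=cursor N): 1 . . . . 2 4 . 3 .
Index 5: author = 2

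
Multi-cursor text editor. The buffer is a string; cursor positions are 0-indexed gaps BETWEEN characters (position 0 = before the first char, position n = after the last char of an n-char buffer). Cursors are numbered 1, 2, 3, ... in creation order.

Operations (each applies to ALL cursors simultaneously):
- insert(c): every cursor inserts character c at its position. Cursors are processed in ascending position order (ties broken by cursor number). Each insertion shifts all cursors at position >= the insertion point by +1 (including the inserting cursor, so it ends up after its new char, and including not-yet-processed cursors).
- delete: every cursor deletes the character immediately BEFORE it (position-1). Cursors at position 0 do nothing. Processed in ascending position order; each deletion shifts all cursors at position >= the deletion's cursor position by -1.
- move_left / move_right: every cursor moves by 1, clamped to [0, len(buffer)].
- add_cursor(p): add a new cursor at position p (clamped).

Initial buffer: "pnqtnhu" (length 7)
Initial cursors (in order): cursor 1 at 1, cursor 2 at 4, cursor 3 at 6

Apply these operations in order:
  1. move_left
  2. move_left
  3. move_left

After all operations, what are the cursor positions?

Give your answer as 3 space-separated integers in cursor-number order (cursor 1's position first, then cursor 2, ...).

After op 1 (move_left): buffer="pnqtnhu" (len 7), cursors c1@0 c2@3 c3@5, authorship .......
After op 2 (move_left): buffer="pnqtnhu" (len 7), cursors c1@0 c2@2 c3@4, authorship .......
After op 3 (move_left): buffer="pnqtnhu" (len 7), cursors c1@0 c2@1 c3@3, authorship .......

Answer: 0 1 3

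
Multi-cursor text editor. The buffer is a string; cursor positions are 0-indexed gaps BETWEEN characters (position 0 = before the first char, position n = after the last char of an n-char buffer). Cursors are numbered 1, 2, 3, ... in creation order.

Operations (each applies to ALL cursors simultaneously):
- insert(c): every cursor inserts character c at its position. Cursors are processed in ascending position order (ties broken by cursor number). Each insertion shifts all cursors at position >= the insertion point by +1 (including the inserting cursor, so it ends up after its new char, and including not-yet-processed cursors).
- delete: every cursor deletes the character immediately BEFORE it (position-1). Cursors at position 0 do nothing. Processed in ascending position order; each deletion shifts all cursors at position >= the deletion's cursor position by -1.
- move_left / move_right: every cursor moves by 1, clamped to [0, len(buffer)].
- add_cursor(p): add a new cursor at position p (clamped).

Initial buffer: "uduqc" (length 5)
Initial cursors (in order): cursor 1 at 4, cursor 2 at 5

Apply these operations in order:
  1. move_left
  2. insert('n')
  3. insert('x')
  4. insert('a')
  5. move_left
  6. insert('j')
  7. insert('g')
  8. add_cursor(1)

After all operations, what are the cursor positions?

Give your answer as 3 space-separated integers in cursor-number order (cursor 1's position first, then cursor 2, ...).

Answer: 7 13 1

Derivation:
After op 1 (move_left): buffer="uduqc" (len 5), cursors c1@3 c2@4, authorship .....
After op 2 (insert('n')): buffer="udunqnc" (len 7), cursors c1@4 c2@6, authorship ...1.2.
After op 3 (insert('x')): buffer="udunxqnxc" (len 9), cursors c1@5 c2@8, authorship ...11.22.
After op 4 (insert('a')): buffer="udunxaqnxac" (len 11), cursors c1@6 c2@10, authorship ...111.222.
After op 5 (move_left): buffer="udunxaqnxac" (len 11), cursors c1@5 c2@9, authorship ...111.222.
After op 6 (insert('j')): buffer="udunxjaqnxjac" (len 13), cursors c1@6 c2@11, authorship ...1111.2222.
After op 7 (insert('g')): buffer="udunxjgaqnxjgac" (len 15), cursors c1@7 c2@13, authorship ...11111.22222.
After op 8 (add_cursor(1)): buffer="udunxjgaqnxjgac" (len 15), cursors c3@1 c1@7 c2@13, authorship ...11111.22222.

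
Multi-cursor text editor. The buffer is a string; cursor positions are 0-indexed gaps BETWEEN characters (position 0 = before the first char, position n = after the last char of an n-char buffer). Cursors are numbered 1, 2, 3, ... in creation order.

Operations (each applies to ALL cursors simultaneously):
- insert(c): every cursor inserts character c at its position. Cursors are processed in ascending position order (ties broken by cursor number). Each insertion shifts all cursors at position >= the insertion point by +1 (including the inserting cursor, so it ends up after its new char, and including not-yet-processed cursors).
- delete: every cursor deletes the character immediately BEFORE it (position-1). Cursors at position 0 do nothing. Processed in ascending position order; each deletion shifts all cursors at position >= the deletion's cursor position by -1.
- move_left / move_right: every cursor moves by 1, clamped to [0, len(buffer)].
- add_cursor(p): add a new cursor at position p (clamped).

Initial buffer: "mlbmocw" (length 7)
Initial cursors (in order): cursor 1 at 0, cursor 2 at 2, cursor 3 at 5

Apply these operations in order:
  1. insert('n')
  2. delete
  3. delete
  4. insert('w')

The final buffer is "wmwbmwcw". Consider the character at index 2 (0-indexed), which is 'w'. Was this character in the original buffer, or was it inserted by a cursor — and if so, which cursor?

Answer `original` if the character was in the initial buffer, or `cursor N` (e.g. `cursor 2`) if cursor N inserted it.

Answer: cursor 2

Derivation:
After op 1 (insert('n')): buffer="nmlnbmoncw" (len 10), cursors c1@1 c2@4 c3@8, authorship 1..2...3..
After op 2 (delete): buffer="mlbmocw" (len 7), cursors c1@0 c2@2 c3@5, authorship .......
After op 3 (delete): buffer="mbmcw" (len 5), cursors c1@0 c2@1 c3@3, authorship .....
After op 4 (insert('w')): buffer="wmwbmwcw" (len 8), cursors c1@1 c2@3 c3@6, authorship 1.2..3..
Authorship (.=original, N=cursor N): 1 . 2 . . 3 . .
Index 2: author = 2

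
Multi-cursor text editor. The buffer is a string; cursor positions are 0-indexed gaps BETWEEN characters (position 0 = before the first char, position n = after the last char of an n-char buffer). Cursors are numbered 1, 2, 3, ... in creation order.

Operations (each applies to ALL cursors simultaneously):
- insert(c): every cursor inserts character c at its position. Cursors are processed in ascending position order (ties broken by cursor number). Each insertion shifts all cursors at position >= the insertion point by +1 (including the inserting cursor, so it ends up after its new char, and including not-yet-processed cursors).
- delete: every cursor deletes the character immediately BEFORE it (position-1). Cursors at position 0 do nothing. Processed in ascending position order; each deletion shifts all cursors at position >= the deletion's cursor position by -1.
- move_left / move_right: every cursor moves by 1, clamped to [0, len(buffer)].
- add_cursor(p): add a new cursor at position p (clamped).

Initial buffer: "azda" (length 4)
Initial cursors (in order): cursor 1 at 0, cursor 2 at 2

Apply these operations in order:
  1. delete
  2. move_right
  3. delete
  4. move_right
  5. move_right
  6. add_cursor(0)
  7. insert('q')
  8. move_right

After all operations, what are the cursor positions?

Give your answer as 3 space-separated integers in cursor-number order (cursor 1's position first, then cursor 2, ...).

Answer: 4 4 2

Derivation:
After op 1 (delete): buffer="ada" (len 3), cursors c1@0 c2@1, authorship ...
After op 2 (move_right): buffer="ada" (len 3), cursors c1@1 c2@2, authorship ...
After op 3 (delete): buffer="a" (len 1), cursors c1@0 c2@0, authorship .
After op 4 (move_right): buffer="a" (len 1), cursors c1@1 c2@1, authorship .
After op 5 (move_right): buffer="a" (len 1), cursors c1@1 c2@1, authorship .
After op 6 (add_cursor(0)): buffer="a" (len 1), cursors c3@0 c1@1 c2@1, authorship .
After op 7 (insert('q')): buffer="qaqq" (len 4), cursors c3@1 c1@4 c2@4, authorship 3.12
After op 8 (move_right): buffer="qaqq" (len 4), cursors c3@2 c1@4 c2@4, authorship 3.12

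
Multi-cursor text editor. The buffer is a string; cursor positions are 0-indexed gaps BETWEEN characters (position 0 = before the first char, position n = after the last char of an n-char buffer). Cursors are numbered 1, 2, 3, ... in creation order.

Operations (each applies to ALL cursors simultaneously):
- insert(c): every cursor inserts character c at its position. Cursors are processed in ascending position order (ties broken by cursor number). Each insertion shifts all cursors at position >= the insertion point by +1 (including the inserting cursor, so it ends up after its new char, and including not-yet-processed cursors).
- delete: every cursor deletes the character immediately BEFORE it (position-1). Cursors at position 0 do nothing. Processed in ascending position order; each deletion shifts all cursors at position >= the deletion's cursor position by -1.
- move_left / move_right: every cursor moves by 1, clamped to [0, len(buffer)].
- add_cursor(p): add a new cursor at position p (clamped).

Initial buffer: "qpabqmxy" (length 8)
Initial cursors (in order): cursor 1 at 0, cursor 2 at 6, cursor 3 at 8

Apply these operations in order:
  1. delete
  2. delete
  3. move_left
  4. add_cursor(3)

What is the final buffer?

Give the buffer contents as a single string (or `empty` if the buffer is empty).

Answer: qpab

Derivation:
After op 1 (delete): buffer="qpabqx" (len 6), cursors c1@0 c2@5 c3@6, authorship ......
After op 2 (delete): buffer="qpab" (len 4), cursors c1@0 c2@4 c3@4, authorship ....
After op 3 (move_left): buffer="qpab" (len 4), cursors c1@0 c2@3 c3@3, authorship ....
After op 4 (add_cursor(3)): buffer="qpab" (len 4), cursors c1@0 c2@3 c3@3 c4@3, authorship ....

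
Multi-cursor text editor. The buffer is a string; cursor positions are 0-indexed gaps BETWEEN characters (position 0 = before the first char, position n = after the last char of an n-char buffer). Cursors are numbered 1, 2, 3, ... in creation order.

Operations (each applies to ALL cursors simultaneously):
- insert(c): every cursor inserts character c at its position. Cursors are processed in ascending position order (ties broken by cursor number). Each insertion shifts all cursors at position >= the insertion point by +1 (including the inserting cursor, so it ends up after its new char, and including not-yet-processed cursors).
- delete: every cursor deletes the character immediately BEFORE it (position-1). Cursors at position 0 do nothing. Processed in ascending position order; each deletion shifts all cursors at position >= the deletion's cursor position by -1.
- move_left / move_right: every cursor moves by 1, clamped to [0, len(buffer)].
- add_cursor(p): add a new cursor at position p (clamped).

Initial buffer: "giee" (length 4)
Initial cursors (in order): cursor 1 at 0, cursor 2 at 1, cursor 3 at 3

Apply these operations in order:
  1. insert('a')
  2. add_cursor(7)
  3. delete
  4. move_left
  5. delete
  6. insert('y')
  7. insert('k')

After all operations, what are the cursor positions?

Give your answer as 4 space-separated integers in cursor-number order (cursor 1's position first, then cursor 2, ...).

Answer: 8 8 8 8

Derivation:
After op 1 (insert('a')): buffer="agaieae" (len 7), cursors c1@1 c2@3 c3@6, authorship 1.2..3.
After op 2 (add_cursor(7)): buffer="agaieae" (len 7), cursors c1@1 c2@3 c3@6 c4@7, authorship 1.2..3.
After op 3 (delete): buffer="gie" (len 3), cursors c1@0 c2@1 c3@3 c4@3, authorship ...
After op 4 (move_left): buffer="gie" (len 3), cursors c1@0 c2@0 c3@2 c4@2, authorship ...
After op 5 (delete): buffer="e" (len 1), cursors c1@0 c2@0 c3@0 c4@0, authorship .
After op 6 (insert('y')): buffer="yyyye" (len 5), cursors c1@4 c2@4 c3@4 c4@4, authorship 1234.
After op 7 (insert('k')): buffer="yyyykkkke" (len 9), cursors c1@8 c2@8 c3@8 c4@8, authorship 12341234.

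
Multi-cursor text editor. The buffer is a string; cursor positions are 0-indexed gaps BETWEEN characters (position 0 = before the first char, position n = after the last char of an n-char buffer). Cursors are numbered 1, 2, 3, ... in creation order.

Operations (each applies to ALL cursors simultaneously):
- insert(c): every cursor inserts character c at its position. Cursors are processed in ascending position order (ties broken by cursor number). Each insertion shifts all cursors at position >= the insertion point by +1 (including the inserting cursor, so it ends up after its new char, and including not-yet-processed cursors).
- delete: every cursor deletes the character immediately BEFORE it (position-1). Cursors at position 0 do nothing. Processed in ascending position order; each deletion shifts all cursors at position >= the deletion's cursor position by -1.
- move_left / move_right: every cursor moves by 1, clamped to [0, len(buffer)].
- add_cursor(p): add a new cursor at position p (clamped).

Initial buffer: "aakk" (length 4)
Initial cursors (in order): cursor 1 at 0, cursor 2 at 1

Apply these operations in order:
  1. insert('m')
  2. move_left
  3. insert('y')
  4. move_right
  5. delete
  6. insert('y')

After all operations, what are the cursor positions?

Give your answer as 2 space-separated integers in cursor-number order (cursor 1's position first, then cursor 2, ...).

After op 1 (insert('m')): buffer="mamakk" (len 6), cursors c1@1 c2@3, authorship 1.2...
After op 2 (move_left): buffer="mamakk" (len 6), cursors c1@0 c2@2, authorship 1.2...
After op 3 (insert('y')): buffer="ymaymakk" (len 8), cursors c1@1 c2@4, authorship 11.22...
After op 4 (move_right): buffer="ymaymakk" (len 8), cursors c1@2 c2@5, authorship 11.22...
After op 5 (delete): buffer="yayakk" (len 6), cursors c1@1 c2@3, authorship 1.2...
After op 6 (insert('y')): buffer="yyayyakk" (len 8), cursors c1@2 c2@5, authorship 11.22...

Answer: 2 5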